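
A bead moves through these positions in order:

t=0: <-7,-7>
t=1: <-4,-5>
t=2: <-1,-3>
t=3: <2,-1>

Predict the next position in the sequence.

<5,1>

Constant displacement of <+3,+2> per step.
step 4: <2,-1> + <+3,+2> → <5,1>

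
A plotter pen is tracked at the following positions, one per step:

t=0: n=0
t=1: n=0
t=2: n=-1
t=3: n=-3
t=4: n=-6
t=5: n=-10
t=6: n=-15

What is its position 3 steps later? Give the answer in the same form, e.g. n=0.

n=-36

Successive displacements: +0, -1, -2, -3, -4, -5 — each changes by -1.
step 7: -15 − 6 → n=-21
step 8: -21 − 7 → n=-28
step 9: -28 − 8 → n=-36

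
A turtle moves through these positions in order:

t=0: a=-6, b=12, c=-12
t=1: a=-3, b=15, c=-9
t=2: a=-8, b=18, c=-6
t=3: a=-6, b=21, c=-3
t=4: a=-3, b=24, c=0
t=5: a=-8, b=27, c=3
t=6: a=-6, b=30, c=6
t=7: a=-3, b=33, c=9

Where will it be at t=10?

The a coordinate repeats the cycle [-6, -3, -8] with period 3; step 10 mod 3 = 1, giving -3.
The b coordinate changes by +3 each step, so at step 10 it is 12 + 10·(3) = 42.
The c coordinate changes by +3 each step, so at step 10 it is -12 + 10·(3) = 18.

a=-3, b=42, c=18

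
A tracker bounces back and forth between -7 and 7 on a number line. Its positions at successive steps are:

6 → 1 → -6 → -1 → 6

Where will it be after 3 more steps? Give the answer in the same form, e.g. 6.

-1

The value reflects between -7 and 7, moving 7 per step.
  step 5: 6 → 1
  step 6: 1 → -6
  step 7: -6 → -1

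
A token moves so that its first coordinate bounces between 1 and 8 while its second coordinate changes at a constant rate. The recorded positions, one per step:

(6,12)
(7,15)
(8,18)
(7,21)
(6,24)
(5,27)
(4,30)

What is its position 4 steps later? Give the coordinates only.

The first coordinate travels 1 per step and bounces off the walls at 1 and 8.
  step 7: 4 → 3
  step 8: 3 → 2
  step 9: 2 → 1
  step 10: 1 → 2
The second coordinate changes by +3 each step: at step 10 it is 42.

(2,42)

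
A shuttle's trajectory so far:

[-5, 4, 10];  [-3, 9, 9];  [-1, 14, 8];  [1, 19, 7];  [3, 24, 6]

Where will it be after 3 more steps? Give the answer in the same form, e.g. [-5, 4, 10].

[9, 39, 3]

Each step adds [+2, +5, -1] to the position.
step 5: [3, 24, 6] + [+2, +5, -1] → [5, 29, 5]
step 6: [5, 29, 5] + [+2, +5, -1] → [7, 34, 4]
step 7: [7, 34, 4] + [+2, +5, -1] → [9, 39, 3]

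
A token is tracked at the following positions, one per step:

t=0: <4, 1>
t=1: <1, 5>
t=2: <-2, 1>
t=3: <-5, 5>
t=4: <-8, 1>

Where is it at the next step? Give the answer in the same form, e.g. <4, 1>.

<-11, 5>

The first coordinate changes by -3 each step, so at step 5 it is 4 + 5·(-3) = -11.
The second coordinate repeats the cycle [1, 5] with period 2; step 5 mod 2 = 1, giving 5.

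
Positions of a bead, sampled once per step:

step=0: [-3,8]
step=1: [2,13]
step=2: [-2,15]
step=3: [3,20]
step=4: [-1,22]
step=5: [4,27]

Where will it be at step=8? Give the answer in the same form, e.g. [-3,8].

Differencing gives [+5,+5], [-4,+2], [+5,+5], [-4,+2], [+5,+5]. This is the pattern [+5,+5], [-4,+2] repeated.
step 6: apply [-4,+2] → [0,29]
step 7: apply [+5,+5] → [5,34]
step 8: apply [-4,+2] → [1,36]

[1,36]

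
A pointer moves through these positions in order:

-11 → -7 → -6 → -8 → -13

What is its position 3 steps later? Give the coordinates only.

Successive displacements: +4, +1, -2, -5 — each changes by -3.
step 5: -13 − 8 → -21
step 6: -21 − 11 → -32
step 7: -32 − 14 → -46

-46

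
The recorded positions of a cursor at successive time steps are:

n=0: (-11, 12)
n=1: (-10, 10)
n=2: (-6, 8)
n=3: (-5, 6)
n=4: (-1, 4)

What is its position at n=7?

The moves between consecutive positions are (+1, -2), (+4, -2), (+1, -2), (+4, -2); they repeat the 2-cycle [(+1, -2), (+4, -2)].
step 5: apply (+1, -2) → (0, 2)
step 6: apply (+4, -2) → (4, 0)
step 7: apply (+1, -2) → (5, -2)

(5, -2)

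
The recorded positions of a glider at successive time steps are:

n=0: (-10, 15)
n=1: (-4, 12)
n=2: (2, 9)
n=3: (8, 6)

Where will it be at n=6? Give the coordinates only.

(26, -3)

Each step adds (+6, -3) to the position.
step 4: (8, 6) + (+6, -3) → (14, 3)
step 5: (14, 3) + (+6, -3) → (20, 0)
step 6: (20, 0) + (+6, -3) → (26, -3)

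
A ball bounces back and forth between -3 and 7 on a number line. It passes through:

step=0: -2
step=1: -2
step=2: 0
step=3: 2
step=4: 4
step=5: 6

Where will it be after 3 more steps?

2

The value travels 2 per step and bounces off the walls at -3 and 7.
  step 6: 6 → 6
  step 7: 6 → 4
  step 8: 4 → 2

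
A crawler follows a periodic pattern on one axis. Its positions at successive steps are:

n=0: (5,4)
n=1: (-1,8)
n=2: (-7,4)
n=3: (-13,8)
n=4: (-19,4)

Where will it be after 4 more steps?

(-43,4)

First: linear, -6 per step → -43 at step 8.
Second: cycles through 4, 8 every 2 steps. Step 8 lands at position 0 of the cycle → 4.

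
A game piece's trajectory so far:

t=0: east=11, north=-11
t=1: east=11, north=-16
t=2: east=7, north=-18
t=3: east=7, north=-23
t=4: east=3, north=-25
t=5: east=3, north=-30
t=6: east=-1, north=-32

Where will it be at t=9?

Step-to-step displacements: (+0,-5), (-4,-2), (+0,-5), (-4,-2), (+0,-5), (-4,-2) — a repeating cycle of length 2.
step 7: apply (+0,-5) → east=-1, north=-37
step 8: apply (-4,-2) → east=-5, north=-39
step 9: apply (+0,-5) → east=-5, north=-44

east=-5, north=-44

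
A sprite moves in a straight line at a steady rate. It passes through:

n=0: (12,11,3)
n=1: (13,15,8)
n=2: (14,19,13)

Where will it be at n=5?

(17,31,28)

Constant displacement of (+1,+4,+5) per step.
step 3: (14,19,13) + (+1,+4,+5) → (15,23,18)
step 4: (15,23,18) + (+1,+4,+5) → (16,27,23)
step 5: (16,27,23) + (+1,+4,+5) → (17,31,28)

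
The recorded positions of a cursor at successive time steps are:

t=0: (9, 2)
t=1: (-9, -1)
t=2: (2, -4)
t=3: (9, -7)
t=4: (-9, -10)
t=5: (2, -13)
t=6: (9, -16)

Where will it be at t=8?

(2, -22)

The first coordinate repeats the cycle [9, -9, 2] with period 3; step 8 mod 3 = 2, giving 2.
The second coordinate changes by -3 each step, so at step 8 it is 2 + 8·(-3) = -22.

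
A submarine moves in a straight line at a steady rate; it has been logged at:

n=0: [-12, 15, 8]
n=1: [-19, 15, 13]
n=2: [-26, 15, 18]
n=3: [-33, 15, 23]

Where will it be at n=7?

[-61, 15, 43]

The position changes by [-7, +0, +5] every step.
step 4: [-33, 15, 23] + [-7, +0, +5] → [-40, 15, 28]
step 5: [-40, 15, 28] + [-7, +0, +5] → [-47, 15, 33]
step 6: [-47, 15, 33] + [-7, +0, +5] → [-54, 15, 38]
step 7: [-54, 15, 38] + [-7, +0, +5] → [-61, 15, 43]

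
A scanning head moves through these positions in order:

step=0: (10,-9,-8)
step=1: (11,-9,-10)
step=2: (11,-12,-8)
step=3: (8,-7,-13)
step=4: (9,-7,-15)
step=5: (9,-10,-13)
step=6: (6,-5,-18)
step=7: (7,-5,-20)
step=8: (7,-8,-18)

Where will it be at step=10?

The moves between consecutive positions are (+1,+0,-2), (+0,-3,+2), (-3,+5,-5), (+1,+0,-2), (+0,-3,+2), (-3,+5,-5), (+1,+0,-2), (+0,-3,+2); they repeat the 3-cycle [(+1,+0,-2), (+0,-3,+2), (-3,+5,-5)].
step 9: apply (-3,+5,-5) → (4,-3,-23)
step 10: apply (+1,+0,-2) → (5,-3,-25)

(5,-3,-25)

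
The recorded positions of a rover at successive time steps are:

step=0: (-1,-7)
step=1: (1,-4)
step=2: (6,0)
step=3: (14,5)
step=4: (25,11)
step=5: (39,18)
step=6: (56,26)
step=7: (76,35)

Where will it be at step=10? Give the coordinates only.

Taking differences between consecutive positions: (+2,+3), (+5,+4), (+8,+5), (+11,+6), (+14,+7), (+17,+8), (+20,+9). These grow by (+3,+1) each step.
step 8: (76,35) + (+23,+10) → (99,45)
step 9: (99,45) + (+26,+11) → (125,56)
step 10: (125,56) + (+29,+12) → (154,68)

(154,68)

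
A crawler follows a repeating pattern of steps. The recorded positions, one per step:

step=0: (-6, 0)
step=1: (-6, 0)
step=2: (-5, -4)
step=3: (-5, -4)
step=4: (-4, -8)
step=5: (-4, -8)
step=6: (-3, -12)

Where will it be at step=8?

Differencing gives (+0, +0), (+1, -4), (+0, +0), (+1, -4), (+0, +0), (+1, -4). This is the pattern (+0, +0), (+1, -4) repeated.
step 7: apply (+0, +0) → (-3, -12)
step 8: apply (+1, -4) → (-2, -16)

(-2, -16)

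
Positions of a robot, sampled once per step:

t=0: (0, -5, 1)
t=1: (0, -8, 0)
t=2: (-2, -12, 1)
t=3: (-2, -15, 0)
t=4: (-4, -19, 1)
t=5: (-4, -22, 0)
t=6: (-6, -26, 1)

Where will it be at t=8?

Differencing gives (+0, -3, -1), (-2, -4, +1), (+0, -3, -1), (-2, -4, +1), (+0, -3, -1), (-2, -4, +1). This is the pattern (+0, -3, -1), (-2, -4, +1) repeated.
step 7: apply (+0, -3, -1) → (-6, -29, 0)
step 8: apply (-2, -4, +1) → (-8, -33, 1)

(-8, -33, 1)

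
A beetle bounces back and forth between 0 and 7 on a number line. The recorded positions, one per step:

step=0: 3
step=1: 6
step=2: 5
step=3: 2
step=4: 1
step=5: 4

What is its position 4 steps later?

The value reflects between 0 and 7, moving 3 per step.
  step 6: 4 → 7
  step 7: 7 → 4
  step 8: 4 → 1
  step 9: 1 → 2

2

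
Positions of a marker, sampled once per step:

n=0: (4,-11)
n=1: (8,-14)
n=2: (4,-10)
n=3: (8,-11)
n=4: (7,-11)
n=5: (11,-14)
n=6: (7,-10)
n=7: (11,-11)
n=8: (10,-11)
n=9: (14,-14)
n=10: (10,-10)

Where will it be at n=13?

(17,-14)

The moves between consecutive positions are (+4,-3), (-4,+4), (+4,-1), (-1,+0), (+4,-3), (-4,+4), (+4,-1), (-1,+0), (+4,-3), (-4,+4); they repeat the 4-cycle [(+4,-3), (-4,+4), (+4,-1), (-1,+0)].
step 11: apply (+4,-1) → (14,-11)
step 12: apply (-1,+0) → (13,-11)
step 13: apply (+4,-3) → (17,-14)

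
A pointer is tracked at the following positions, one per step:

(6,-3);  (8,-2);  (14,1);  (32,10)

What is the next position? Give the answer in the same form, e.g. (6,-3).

The jumps are (+2,+1), (+6,+3), (+18,+9) — a geometric progression with ratio 3.
step 4: (32,10) + (+54,+27) → (86,37)

(86,37)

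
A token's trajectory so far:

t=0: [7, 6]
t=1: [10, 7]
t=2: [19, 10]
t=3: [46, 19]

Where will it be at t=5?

Consecutive displacements [+3, +1], [+9, +3], [+27, +9] scale by a factor of 3 each step.
step 4: [46, 19] + [+81, +27] → [127, 46]
step 5: [127, 46] + [+243, +81] → [370, 127]

[370, 127]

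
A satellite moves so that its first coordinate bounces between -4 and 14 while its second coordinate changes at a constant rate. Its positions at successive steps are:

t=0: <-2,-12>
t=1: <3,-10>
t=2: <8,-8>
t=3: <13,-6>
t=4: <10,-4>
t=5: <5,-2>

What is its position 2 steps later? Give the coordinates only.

The first coordinate travels 5 per step and bounces off the walls at -4 and 14.
  step 6: 5 → 0
  step 7: 0 → -3
The second coordinate changes by +2 each step: at step 7 it is 2.

<-3,2>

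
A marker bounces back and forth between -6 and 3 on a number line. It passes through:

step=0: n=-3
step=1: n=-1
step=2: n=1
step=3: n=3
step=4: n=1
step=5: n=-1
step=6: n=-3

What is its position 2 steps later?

n=-5

The value reflects between -6 and 3, moving 2 per step.
  step 7: -3 → -5
  step 8: -5 → -5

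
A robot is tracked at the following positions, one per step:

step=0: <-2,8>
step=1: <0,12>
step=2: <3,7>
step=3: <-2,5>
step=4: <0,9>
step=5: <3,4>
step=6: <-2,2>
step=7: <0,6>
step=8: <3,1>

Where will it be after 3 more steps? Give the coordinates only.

<3,-2>

Step-to-step displacements: <+2,+4>, <+3,-5>, <-5,-2>, <+2,+4>, <+3,-5>, <-5,-2>, <+2,+4>, <+3,-5> — a repeating cycle of length 3.
step 9: apply <-5,-2> → <-2,-1>
step 10: apply <+2,+4> → <0,3>
step 11: apply <+3,-5> → <3,-2>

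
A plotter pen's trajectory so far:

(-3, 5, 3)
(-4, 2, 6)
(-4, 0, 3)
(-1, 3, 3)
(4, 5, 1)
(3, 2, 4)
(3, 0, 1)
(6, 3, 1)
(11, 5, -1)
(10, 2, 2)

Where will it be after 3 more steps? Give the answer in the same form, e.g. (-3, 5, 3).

The moves between consecutive positions are (-1, -3, +3), (+0, -2, -3), (+3, +3, +0), (+5, +2, -2), (-1, -3, +3), (+0, -2, -3), (+3, +3, +0), (+5, +2, -2), (-1, -3, +3); they repeat the 4-cycle [(-1, -3, +3), (+0, -2, -3), (+3, +3, +0), (+5, +2, -2)].
step 10: apply (+0, -2, -3) → (10, 0, -1)
step 11: apply (+3, +3, +0) → (13, 3, -1)
step 12: apply (+5, +2, -2) → (18, 5, -3)

(18, 5, -3)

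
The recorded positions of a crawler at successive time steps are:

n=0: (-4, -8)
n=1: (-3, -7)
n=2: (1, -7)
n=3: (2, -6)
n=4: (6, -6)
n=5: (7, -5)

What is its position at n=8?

Differencing gives (+1, +1), (+4, +0), (+1, +1), (+4, +0), (+1, +1). This is the pattern (+1, +1), (+4, +0) repeated.
step 6: apply (+4, +0) → (11, -5)
step 7: apply (+1, +1) → (12, -4)
step 8: apply (+4, +0) → (16, -4)

(16, -4)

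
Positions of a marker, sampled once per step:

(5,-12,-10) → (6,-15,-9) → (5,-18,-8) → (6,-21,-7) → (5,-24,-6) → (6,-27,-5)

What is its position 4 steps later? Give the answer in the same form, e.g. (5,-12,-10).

(6,-39,-1)

First: cycles through 5, 6 every 2 steps. Step 9 lands at position 1 of the cycle → 6.
Second: linear, -3 per step → -39 at step 9.
Third: linear, +1 per step → -1 at step 9.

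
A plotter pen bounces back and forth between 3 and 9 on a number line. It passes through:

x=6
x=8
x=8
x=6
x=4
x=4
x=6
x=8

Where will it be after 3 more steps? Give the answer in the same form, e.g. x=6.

The value travels 2 per step and bounces off the walls at 3 and 9.
  step 8: 8 → 8
  step 9: 8 → 6
  step 10: 6 → 4

x=4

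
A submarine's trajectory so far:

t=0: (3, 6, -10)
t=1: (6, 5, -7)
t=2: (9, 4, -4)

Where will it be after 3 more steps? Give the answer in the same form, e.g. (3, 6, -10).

(18, 1, 5)

Constant displacement of (+3, -1, +3) per step.
step 3: (9, 4, -4) + (+3, -1, +3) → (12, 3, -1)
step 4: (12, 3, -1) + (+3, -1, +3) → (15, 2, 2)
step 5: (15, 2, 2) + (+3, -1, +3) → (18, 1, 5)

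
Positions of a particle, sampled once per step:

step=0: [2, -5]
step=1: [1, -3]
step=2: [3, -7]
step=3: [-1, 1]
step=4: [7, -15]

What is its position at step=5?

[-9, 17]

The jumps are [-1, +2], [+2, -4], [-4, +8], [+8, -16] — a geometric progression with ratio -2.
step 5: [7, -15] + [-16, +32] → [-9, 17]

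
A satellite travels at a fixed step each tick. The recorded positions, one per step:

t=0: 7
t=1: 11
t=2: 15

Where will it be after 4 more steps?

Constant displacement of +4 per step.
step 3: 15 + 4 → 19
step 4: 19 + 4 → 23
step 5: 23 + 4 → 27
step 6: 27 + 4 → 31

31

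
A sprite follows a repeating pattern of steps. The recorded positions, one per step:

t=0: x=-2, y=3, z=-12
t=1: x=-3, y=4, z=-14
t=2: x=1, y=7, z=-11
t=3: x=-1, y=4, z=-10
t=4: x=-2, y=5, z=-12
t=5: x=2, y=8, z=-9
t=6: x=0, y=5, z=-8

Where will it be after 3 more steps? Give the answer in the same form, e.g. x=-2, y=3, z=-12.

x=1, y=6, z=-6

The moves between consecutive positions are (-1, +1, -2), (+4, +3, +3), (-2, -3, +1), (-1, +1, -2), (+4, +3, +3), (-2, -3, +1); they repeat the 3-cycle [(-1, +1, -2), (+4, +3, +3), (-2, -3, +1)].
step 7: apply (-1, +1, -2) → x=-1, y=6, z=-10
step 8: apply (+4, +3, +3) → x=3, y=9, z=-7
step 9: apply (-2, -3, +1) → x=1, y=6, z=-6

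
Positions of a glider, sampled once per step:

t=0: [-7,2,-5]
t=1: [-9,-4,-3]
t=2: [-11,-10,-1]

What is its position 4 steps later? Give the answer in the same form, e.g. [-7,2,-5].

Each step adds [-2,-6,+2] to the position.
step 3: [-11,-10,-1] + [-2,-6,+2] → [-13,-16,1]
step 4: [-13,-16,1] + [-2,-6,+2] → [-15,-22,3]
step 5: [-15,-22,3] + [-2,-6,+2] → [-17,-28,5]
step 6: [-17,-28,5] + [-2,-6,+2] → [-19,-34,7]

[-19,-34,7]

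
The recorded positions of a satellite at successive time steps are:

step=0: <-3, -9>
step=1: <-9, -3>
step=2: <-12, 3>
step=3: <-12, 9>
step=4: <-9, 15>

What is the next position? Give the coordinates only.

<-3, 21>

Successive displacements: <-6, +6>, <-3, +6>, <+0, +6>, <+3, +6> — each changes by <+3, +0>.
step 5: <-9, 15> + <+6, +6> → <-3, 21>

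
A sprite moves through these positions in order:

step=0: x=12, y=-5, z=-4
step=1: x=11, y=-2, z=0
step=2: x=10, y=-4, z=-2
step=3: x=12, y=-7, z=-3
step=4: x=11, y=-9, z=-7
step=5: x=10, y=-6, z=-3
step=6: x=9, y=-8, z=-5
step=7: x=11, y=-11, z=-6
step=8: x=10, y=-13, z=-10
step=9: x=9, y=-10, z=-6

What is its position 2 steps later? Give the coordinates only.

The moves between consecutive positions are (-1,+3,+4), (-1,-2,-2), (+2,-3,-1), (-1,-2,-4), (-1,+3,+4), (-1,-2,-2), (+2,-3,-1), (-1,-2,-4), (-1,+3,+4); they repeat the 4-cycle [(-1,+3,+4), (-1,-2,-2), (+2,-3,-1), (-1,-2,-4)].
step 10: apply (-1,-2,-2) → x=8, y=-12, z=-8
step 11: apply (+2,-3,-1) → x=10, y=-15, z=-9

x=10, y=-15, z=-9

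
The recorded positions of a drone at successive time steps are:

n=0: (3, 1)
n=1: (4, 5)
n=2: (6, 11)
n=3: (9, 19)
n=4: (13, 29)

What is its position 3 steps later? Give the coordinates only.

Successive displacements: (+1, +4), (+2, +6), (+3, +8), (+4, +10) — each changes by (+1, +2).
step 5: (13, 29) + (+5, +12) → (18, 41)
step 6: (18, 41) + (+6, +14) → (24, 55)
step 7: (24, 55) + (+7, +16) → (31, 71)

(31, 71)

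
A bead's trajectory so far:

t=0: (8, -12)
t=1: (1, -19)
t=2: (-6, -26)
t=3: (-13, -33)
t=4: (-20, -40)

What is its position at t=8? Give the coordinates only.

(-48, -68)

The position changes by (-7, -7) every step.
step 5: (-20, -40) + (-7, -7) → (-27, -47)
step 6: (-27, -47) + (-7, -7) → (-34, -54)
step 7: (-34, -54) + (-7, -7) → (-41, -61)
step 8: (-41, -61) + (-7, -7) → (-48, -68)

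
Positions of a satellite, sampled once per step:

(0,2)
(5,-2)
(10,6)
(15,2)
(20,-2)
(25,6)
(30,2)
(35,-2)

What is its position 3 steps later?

(50,-2)

The first coordinate changes by +5 each step, so at step 10 it is 0 + 10·(5) = 50.
The second coordinate repeats the cycle [2, -2, 6] with period 3; step 10 mod 3 = 1, giving -2.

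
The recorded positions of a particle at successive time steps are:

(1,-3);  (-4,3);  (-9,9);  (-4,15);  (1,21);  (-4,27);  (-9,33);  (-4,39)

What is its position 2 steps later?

(-4,51)

First: cycles through 1, -4, -9, -4 every 4 steps. Step 9 lands at position 1 of the cycle → -4.
Second: linear, +6 per step → 51 at step 9.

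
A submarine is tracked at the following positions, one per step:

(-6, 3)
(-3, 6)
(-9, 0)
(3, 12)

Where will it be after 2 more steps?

(27, 36)

Consecutive displacements (+3, +3), (-6, -6), (+12, +12) scale by a factor of -2 each step.
step 4: (3, 12) + (-24, -24) → (-21, -12)
step 5: (-21, -12) + (+48, +48) → (27, 36)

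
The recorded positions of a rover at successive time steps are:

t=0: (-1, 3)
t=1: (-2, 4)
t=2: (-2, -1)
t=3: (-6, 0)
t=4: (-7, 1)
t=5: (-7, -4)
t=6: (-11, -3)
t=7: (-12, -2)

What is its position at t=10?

The moves between consecutive positions are (-1, +1), (+0, -5), (-4, +1), (-1, +1), (+0, -5), (-4, +1), (-1, +1); they repeat the 3-cycle [(-1, +1), (+0, -5), (-4, +1)].
step 8: apply (+0, -5) → (-12, -7)
step 9: apply (-4, +1) → (-16, -6)
step 10: apply (-1, +1) → (-17, -5)

(-17, -5)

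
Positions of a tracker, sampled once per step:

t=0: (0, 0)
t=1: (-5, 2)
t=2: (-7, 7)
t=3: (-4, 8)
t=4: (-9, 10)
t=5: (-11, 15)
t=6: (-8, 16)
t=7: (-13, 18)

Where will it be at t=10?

(-17, 26)

Step-to-step displacements: (-5, +2), (-2, +5), (+3, +1), (-5, +2), (-2, +5), (+3, +1), (-5, +2) — a repeating cycle of length 3.
step 8: apply (-2, +5) → (-15, 23)
step 9: apply (+3, +1) → (-12, 24)
step 10: apply (-5, +2) → (-17, 26)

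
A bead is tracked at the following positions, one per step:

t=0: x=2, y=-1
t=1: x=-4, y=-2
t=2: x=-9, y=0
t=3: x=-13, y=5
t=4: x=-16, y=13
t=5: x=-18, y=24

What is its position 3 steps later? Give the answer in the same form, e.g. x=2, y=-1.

x=-18, y=75

Successive displacements: (-6,-1), (-5,+2), (-4,+5), (-3,+8), (-2,+11) — each changes by (+1,+3).
step 6: x=-18, y=24 + (-1,+14) → x=-19, y=38
step 7: x=-19, y=38 + (+0,+17) → x=-19, y=55
step 8: x=-19, y=55 + (+1,+20) → x=-18, y=75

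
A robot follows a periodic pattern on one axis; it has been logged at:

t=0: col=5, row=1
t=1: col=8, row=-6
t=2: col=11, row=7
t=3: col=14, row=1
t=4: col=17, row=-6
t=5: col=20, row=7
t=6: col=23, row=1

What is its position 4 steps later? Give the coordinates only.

col=35, row=-6

The col coordinate changes by +3 each step, so at step 10 it is 5 + 10·(3) = 35.
The row coordinate repeats the cycle [1, -6, 7] with period 3; step 10 mod 3 = 1, giving -6.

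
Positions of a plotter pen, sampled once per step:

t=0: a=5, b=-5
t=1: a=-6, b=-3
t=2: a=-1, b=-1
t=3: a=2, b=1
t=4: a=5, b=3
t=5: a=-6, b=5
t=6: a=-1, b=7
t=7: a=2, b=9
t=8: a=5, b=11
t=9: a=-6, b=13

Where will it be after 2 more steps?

A: cycles through 5, -6, -1, 2 every 4 steps. Step 11 lands at position 3 of the cycle → 2.
B: linear, +2 per step → 17 at step 11.

a=2, b=17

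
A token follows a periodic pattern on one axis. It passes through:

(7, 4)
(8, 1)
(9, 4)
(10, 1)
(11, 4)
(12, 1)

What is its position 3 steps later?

First: linear, +1 per step → 15 at step 8.
Second: cycles through 4, 1 every 2 steps. Step 8 lands at position 0 of the cycle → 4.

(15, 4)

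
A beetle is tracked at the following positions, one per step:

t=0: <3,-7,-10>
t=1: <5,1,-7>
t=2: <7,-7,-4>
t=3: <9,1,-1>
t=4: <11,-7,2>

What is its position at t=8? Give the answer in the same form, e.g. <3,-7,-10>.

<19,-7,14>

The first coordinate changes by +2 each step, so at step 8 it is 3 + 8·(2) = 19.
The second coordinate repeats the cycle [-7, 1] with period 2; step 8 mod 2 = 0, giving -7.
The third coordinate changes by +3 each step, so at step 8 it is -10 + 8·(3) = 14.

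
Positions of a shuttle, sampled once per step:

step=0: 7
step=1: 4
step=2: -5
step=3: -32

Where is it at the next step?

The jumps are -3, -9, -27 — a geometric progression with ratio 3.
step 4: -32 − 81 → -113

-113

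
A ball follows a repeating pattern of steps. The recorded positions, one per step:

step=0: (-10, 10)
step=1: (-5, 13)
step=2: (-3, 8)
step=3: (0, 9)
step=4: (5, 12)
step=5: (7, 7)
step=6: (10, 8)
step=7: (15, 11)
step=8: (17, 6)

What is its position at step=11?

(27, 5)

Differencing gives (+5, +3), (+2, -5), (+3, +1), (+5, +3), (+2, -5), (+3, +1), (+5, +3), (+2, -5). This is the pattern (+5, +3), (+2, -5), (+3, +1) repeated.
step 9: apply (+3, +1) → (20, 7)
step 10: apply (+5, +3) → (25, 10)
step 11: apply (+2, -5) → (27, 5)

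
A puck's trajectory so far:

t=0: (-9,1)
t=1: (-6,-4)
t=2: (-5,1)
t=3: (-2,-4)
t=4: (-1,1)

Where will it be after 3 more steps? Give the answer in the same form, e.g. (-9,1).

Step-to-step displacements: (+3,-5), (+1,+5), (+3,-5), (+1,+5) — a repeating cycle of length 2.
step 5: apply (+3,-5) → (2,-4)
step 6: apply (+1,+5) → (3,1)
step 7: apply (+3,-5) → (6,-4)

(6,-4)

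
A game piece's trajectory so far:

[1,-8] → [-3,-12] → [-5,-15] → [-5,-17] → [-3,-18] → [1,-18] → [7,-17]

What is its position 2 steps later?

Successive displacements: [-4,-4], [-2,-3], [+0,-2], [+2,-1], [+4,+0], [+6,+1] — each changes by [+2,+1].
step 7: [7,-17] + [+8,+2] → [15,-15]
step 8: [15,-15] + [+10,+3] → [25,-12]

[25,-12]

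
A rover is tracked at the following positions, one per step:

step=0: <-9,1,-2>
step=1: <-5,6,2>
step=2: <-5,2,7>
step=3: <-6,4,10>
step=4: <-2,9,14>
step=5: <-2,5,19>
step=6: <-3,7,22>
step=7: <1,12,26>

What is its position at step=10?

Step-to-step displacements: <+4,+5,+4>, <+0,-4,+5>, <-1,+2,+3>, <+4,+5,+4>, <+0,-4,+5>, <-1,+2,+3>, <+4,+5,+4> — a repeating cycle of length 3.
step 8: apply <+0,-4,+5> → <1,8,31>
step 9: apply <-1,+2,+3> → <0,10,34>
step 10: apply <+4,+5,+4> → <4,15,38>

<4,15,38>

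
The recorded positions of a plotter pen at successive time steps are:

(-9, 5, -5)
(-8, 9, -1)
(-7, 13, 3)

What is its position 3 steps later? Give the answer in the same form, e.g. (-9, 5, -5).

Constant displacement of (+1, +4, +4) per step.
step 3: (-7, 13, 3) + (+1, +4, +4) → (-6, 17, 7)
step 4: (-6, 17, 7) + (+1, +4, +4) → (-5, 21, 11)
step 5: (-5, 21, 11) + (+1, +4, +4) → (-4, 25, 15)

(-4, 25, 15)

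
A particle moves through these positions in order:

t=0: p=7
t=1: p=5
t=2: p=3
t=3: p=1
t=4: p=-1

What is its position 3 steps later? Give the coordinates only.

p=-7

Each step adds -2 to the position.
step 5: -1 − 2 → p=-3
step 6: -3 − 2 → p=-5
step 7: -5 − 2 → p=-7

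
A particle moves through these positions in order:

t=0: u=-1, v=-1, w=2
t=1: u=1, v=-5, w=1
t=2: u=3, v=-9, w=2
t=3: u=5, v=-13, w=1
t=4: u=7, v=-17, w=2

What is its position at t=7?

u=13, v=-29, w=1

U: linear, +2 per step → 13 at step 7.
V: linear, -4 per step → -29 at step 7.
W: cycles through 2, 1 every 2 steps. Step 7 lands at position 1 of the cycle → 1.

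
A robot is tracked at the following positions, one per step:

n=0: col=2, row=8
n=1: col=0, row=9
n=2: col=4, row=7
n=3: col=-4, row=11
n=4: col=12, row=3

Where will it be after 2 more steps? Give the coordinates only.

Consecutive displacements (-2, +1), (+4, -2), (-8, +4), (+16, -8) scale by a factor of -2 each step.
step 5: col=12, row=3 + (-32, +16) → col=-20, row=19
step 6: col=-20, row=19 + (+64, -32) → col=44, row=-13

col=44, row=-13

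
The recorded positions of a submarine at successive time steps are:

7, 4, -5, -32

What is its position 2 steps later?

Step-to-step displacements: -3, -9, -27; each is 3× the previous.
step 4: -32 − 81 → -113
step 5: -113 − 243 → -356

-356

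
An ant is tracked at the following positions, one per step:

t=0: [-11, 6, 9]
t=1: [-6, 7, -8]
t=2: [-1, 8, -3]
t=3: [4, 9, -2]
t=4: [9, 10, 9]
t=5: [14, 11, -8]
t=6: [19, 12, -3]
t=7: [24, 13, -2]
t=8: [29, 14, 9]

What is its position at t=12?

First: linear, +5 per step → 49 at step 12.
Second: linear, +1 per step → 18 at step 12.
Third: cycles through 9, -8, -3, -2 every 4 steps. Step 12 lands at position 0 of the cycle → 9.

[49, 18, 9]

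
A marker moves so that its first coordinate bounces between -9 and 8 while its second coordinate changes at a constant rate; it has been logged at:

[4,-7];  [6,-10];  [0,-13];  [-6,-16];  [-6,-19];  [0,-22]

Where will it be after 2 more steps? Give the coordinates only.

The first coordinate travels 6 per step and bounces off the walls at -9 and 8.
  step 6: 0 → 6
  step 7: 6 → 4
The second coordinate changes by -3 each step: at step 7 it is -28.

[4,-28]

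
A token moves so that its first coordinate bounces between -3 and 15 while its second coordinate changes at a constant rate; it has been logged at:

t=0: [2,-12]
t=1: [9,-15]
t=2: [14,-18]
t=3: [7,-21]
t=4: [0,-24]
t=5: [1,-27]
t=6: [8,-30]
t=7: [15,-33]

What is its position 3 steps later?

The first coordinate reflects between -3 and 15, moving 7 per step.
  step 8: 15 → 8
  step 9: 8 → 1
  step 10: 1 → 0
The second coordinate changes by -3 each step: at step 10 it is -42.

[0,-42]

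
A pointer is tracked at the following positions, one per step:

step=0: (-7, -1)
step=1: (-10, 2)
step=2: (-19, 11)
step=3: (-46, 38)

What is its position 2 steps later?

Step-to-step displacements: (-3, +3), (-9, +9), (-27, +27); each is 3× the previous.
step 4: (-46, 38) + (-81, +81) → (-127, 119)
step 5: (-127, 119) + (-243, +243) → (-370, 362)

(-370, 362)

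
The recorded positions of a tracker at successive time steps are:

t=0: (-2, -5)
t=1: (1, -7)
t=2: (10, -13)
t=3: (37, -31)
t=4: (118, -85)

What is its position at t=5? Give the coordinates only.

(361, -247)

Consecutive displacements (+3, -2), (+9, -6), (+27, -18), (+81, -54) scale by a factor of 3 each step.
step 5: (118, -85) + (+243, -162) → (361, -247)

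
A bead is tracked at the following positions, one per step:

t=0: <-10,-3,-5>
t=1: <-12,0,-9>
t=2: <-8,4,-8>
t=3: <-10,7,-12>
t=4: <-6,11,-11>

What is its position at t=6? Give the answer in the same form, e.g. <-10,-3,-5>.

<-4,18,-14>

The moves between consecutive positions are <-2,+3,-4>, <+4,+4,+1>, <-2,+3,-4>, <+4,+4,+1>; they repeat the 2-cycle [<-2,+3,-4>, <+4,+4,+1>].
step 5: apply <-2,+3,-4> → <-8,14,-15>
step 6: apply <+4,+4,+1> → <-4,18,-14>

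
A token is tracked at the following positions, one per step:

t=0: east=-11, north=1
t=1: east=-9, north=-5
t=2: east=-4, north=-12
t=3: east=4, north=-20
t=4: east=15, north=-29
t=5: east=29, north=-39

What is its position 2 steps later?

east=66, north=-62

Successive displacements: (+2, -6), (+5, -7), (+8, -8), (+11, -9), (+14, -10) — each changes by (+3, -1).
step 6: east=29, north=-39 + (+17, -11) → east=46, north=-50
step 7: east=46, north=-50 + (+20, -12) → east=66, north=-62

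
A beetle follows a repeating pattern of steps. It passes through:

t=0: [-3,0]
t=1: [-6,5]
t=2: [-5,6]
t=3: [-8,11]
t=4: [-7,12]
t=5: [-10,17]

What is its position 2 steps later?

Step-to-step displacements: [-3,+5], [+1,+1], [-3,+5], [+1,+1], [-3,+5] — a repeating cycle of length 2.
step 6: apply [+1,+1] → [-9,18]
step 7: apply [-3,+5] → [-12,23]

[-12,23]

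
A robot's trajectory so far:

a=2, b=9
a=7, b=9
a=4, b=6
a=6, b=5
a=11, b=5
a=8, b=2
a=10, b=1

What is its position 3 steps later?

Differencing gives (+5,+0), (-3,-3), (+2,-1), (+5,+0), (-3,-3), (+2,-1). This is the pattern (+5,+0), (-3,-3), (+2,-1) repeated.
step 7: apply (+5,+0) → a=15, b=1
step 8: apply (-3,-3) → a=12, b=-2
step 9: apply (+2,-1) → a=14, b=-3

a=14, b=-3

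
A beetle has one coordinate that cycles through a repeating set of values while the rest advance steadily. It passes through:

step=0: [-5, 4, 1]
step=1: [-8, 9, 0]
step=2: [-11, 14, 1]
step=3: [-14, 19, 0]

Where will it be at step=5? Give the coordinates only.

[-20, 29, 0]

First: linear, -3 per step → -20 at step 5.
Second: linear, +5 per step → 29 at step 5.
Third: cycles through 1, 0 every 2 steps. Step 5 lands at position 1 of the cycle → 0.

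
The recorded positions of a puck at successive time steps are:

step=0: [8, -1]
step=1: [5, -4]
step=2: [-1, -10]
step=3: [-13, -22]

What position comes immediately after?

[-37, -46]

The jumps are [-3, -3], [-6, -6], [-12, -12] — a geometric progression with ratio 2.
step 4: [-13, -22] + [-24, -24] → [-37, -46]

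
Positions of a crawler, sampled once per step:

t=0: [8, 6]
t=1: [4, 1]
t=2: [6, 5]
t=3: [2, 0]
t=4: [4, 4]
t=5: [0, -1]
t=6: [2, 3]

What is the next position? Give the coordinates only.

[-2, -2]

Differencing gives [-4, -5], [+2, +4], [-4, -5], [+2, +4], [-4, -5], [+2, +4]. This is the pattern [-4, -5], [+2, +4] repeated.
step 7: apply [-4, -5] → [-2, -2]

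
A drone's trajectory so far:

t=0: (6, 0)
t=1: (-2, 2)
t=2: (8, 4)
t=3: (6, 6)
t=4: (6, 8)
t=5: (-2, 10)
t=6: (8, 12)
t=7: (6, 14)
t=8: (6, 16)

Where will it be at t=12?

First: cycles through 6, -2, 8, 6 every 4 steps. Step 12 lands at position 0 of the cycle → 6.
Second: linear, +2 per step → 24 at step 12.

(6, 24)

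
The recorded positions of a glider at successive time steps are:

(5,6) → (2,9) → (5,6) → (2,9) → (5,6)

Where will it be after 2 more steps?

Consecutive displacements (-3,+3), (+3,-3), (-3,+3), (+3,-3) scale by a factor of -1 each step.
step 5: (5,6) + (-3,+3) → (2,9)
step 6: (2,9) + (+3,-3) → (5,6)

(5,6)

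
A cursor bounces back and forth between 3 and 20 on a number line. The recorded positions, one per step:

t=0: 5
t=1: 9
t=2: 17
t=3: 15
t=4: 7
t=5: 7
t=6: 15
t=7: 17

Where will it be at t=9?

The value reflects between 3 and 20, moving 8 per step.
  step 8: 17 → 9
  step 9: 9 → 5

5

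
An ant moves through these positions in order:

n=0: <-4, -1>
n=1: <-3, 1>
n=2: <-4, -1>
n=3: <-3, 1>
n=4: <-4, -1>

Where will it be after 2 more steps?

The jumps are <+1, +2>, <-1, -2>, <+1, +2>, <-1, -2> — a geometric progression with ratio -1.
step 5: <-4, -1> + <+1, +2> → <-3, 1>
step 6: <-3, 1> + <-1, -2> → <-4, -1>

<-4, -1>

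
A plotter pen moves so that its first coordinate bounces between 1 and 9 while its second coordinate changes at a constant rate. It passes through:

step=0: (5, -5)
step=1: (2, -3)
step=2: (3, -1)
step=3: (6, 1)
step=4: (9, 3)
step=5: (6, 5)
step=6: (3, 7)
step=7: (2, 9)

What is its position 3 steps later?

The first coordinate reflects between 1 and 9, moving 3 per step.
  step 8: 2 → 5
  step 9: 5 → 8
  step 10: 8 → 7
The second coordinate changes by +2 each step: at step 10 it is 15.

(7, 15)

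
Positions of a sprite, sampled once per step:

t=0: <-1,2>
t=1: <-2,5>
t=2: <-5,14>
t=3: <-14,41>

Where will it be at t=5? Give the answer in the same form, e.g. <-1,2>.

<-122,365>

Consecutive displacements <-1,+3>, <-3,+9>, <-9,+27> scale by a factor of 3 each step.
step 4: <-14,41> + <-27,+81> → <-41,122>
step 5: <-41,122> + <-81,+243> → <-122,365>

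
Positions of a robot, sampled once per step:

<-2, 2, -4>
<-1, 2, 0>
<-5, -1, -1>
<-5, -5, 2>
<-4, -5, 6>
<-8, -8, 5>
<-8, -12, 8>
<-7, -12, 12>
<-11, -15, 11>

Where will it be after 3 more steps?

The moves between consecutive positions are <+1, +0, +4>, <-4, -3, -1>, <+0, -4, +3>, <+1, +0, +4>, <-4, -3, -1>, <+0, -4, +3>, <+1, +0, +4>, <-4, -3, -1>; they repeat the 3-cycle [<+1, +0, +4>, <-4, -3, -1>, <+0, -4, +3>].
step 9: apply <+0, -4, +3> → <-11, -19, 14>
step 10: apply <+1, +0, +4> → <-10, -19, 18>
step 11: apply <-4, -3, -1> → <-14, -22, 17>

<-14, -22, 17>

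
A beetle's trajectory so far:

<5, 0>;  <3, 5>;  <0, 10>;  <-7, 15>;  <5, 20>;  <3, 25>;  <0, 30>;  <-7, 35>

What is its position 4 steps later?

<-7, 55>

The first coordinate repeats the cycle [5, 3, 0, -7] with period 4; step 11 mod 4 = 3, giving -7.
The second coordinate changes by +5 each step, so at step 11 it is 0 + 11·(5) = 55.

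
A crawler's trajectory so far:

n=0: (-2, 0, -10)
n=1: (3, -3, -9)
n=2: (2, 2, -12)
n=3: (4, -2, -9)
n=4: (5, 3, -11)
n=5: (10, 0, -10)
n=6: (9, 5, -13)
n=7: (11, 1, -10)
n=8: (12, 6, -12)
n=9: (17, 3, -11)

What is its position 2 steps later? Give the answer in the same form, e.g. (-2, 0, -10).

Differencing gives (+5, -3, +1), (-1, +5, -3), (+2, -4, +3), (+1, +5, -2), (+5, -3, +1), (-1, +5, -3), (+2, -4, +3), (+1, +5, -2), (+5, -3, +1). This is the pattern (+5, -3, +1), (-1, +5, -3), (+2, -4, +3), (+1, +5, -2) repeated.
step 10: apply (-1, +5, -3) → (16, 8, -14)
step 11: apply (+2, -4, +3) → (18, 4, -11)

(18, 4, -11)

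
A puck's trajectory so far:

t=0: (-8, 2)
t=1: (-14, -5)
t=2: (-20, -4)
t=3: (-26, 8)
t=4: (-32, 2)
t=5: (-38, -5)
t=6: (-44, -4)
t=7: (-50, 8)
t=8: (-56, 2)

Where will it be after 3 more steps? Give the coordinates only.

(-74, 8)

The first coordinate changes by -6 each step, so at step 11 it is -8 + 11·(-6) = -74.
The second coordinate repeats the cycle [2, -5, -4, 8] with period 4; step 11 mod 4 = 3, giving 8.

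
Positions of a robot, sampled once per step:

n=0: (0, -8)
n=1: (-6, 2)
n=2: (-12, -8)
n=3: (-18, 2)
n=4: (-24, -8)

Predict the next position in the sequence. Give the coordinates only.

(-30, 2)

First: linear, -6 per step → -30 at step 5.
Second: cycles through -8, 2 every 2 steps. Step 5 lands at position 1 of the cycle → 2.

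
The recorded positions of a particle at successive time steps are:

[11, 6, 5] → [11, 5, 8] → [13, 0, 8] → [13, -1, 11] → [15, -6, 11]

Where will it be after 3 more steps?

[17, -13, 17]

The moves between consecutive positions are [+0, -1, +3], [+2, -5, +0], [+0, -1, +3], [+2, -5, +0]; they repeat the 2-cycle [[+0, -1, +3], [+2, -5, +0]].
step 5: apply [+0, -1, +3] → [15, -7, 14]
step 6: apply [+2, -5, +0] → [17, -12, 14]
step 7: apply [+0, -1, +3] → [17, -13, 17]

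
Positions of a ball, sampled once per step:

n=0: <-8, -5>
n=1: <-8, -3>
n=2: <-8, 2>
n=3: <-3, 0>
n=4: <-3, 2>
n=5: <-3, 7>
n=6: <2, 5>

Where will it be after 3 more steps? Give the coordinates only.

<7, 10>

The moves between consecutive positions are <+0, +2>, <+0, +5>, <+5, -2>, <+0, +2>, <+0, +5>, <+5, -2>; they repeat the 3-cycle [<+0, +2>, <+0, +5>, <+5, -2>].
step 7: apply <+0, +2> → <2, 7>
step 8: apply <+0, +5> → <2, 12>
step 9: apply <+5, -2> → <7, 10>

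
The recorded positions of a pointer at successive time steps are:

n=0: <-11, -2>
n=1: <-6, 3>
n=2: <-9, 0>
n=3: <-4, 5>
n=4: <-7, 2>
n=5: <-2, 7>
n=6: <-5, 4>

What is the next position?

<0, 9>

Step-to-step displacements: <+5, +5>, <-3, -3>, <+5, +5>, <-3, -3>, <+5, +5>, <-3, -3> — a repeating cycle of length 2.
step 7: apply <+5, +5> → <0, 9>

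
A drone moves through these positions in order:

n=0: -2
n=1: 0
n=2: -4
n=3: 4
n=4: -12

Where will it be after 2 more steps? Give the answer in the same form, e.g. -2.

-44

Consecutive displacements +2, -4, +8, -16 scale by a factor of -2 each step.
step 5: -12 + 32 → 20
step 6: 20 − 64 → -44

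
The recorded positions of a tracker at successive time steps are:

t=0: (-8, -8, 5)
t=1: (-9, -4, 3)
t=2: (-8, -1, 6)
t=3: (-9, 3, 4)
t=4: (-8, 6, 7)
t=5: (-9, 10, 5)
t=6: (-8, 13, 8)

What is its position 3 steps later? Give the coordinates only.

(-9, 24, 7)

Differencing gives (-1, +4, -2), (+1, +3, +3), (-1, +4, -2), (+1, +3, +3), (-1, +4, -2), (+1, +3, +3). This is the pattern (-1, +4, -2), (+1, +3, +3) repeated.
step 7: apply (-1, +4, -2) → (-9, 17, 6)
step 8: apply (+1, +3, +3) → (-8, 20, 9)
step 9: apply (-1, +4, -2) → (-9, 24, 7)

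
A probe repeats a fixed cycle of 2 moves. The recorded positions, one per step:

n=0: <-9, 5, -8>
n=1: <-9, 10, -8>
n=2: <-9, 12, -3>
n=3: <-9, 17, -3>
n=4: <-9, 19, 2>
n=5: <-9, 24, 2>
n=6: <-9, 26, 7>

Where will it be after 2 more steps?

Differencing gives <+0, +5, +0>, <+0, +2, +5>, <+0, +5, +0>, <+0, +2, +5>, <+0, +5, +0>, <+0, +2, +5>. This is the pattern <+0, +5, +0>, <+0, +2, +5> repeated.
step 7: apply <+0, +5, +0> → <-9, 31, 7>
step 8: apply <+0, +2, +5> → <-9, 33, 12>

<-9, 33, 12>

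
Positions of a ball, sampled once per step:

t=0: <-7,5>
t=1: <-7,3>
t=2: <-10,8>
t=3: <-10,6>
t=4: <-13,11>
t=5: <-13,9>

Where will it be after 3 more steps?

Differencing gives <+0,-2>, <-3,+5>, <+0,-2>, <-3,+5>, <+0,-2>. This is the pattern <+0,-2>, <-3,+5> repeated.
step 6: apply <-3,+5> → <-16,14>
step 7: apply <+0,-2> → <-16,12>
step 8: apply <-3,+5> → <-19,17>

<-19,17>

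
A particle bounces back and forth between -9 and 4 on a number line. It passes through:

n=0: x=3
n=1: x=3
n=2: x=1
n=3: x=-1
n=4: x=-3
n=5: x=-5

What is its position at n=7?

The value travels 2 per step and bounces off the walls at -9 and 4.
  step 6: -5 → -7
  step 7: -7 → -9

x=-9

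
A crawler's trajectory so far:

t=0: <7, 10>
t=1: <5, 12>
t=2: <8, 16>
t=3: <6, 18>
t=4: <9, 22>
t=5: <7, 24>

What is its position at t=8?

<11, 34>

Step-to-step displacements: <-2, +2>, <+3, +4>, <-2, +2>, <+3, +4>, <-2, +2> — a repeating cycle of length 2.
step 6: apply <+3, +4> → <10, 28>
step 7: apply <-2, +2> → <8, 30>
step 8: apply <+3, +4> → <11, 34>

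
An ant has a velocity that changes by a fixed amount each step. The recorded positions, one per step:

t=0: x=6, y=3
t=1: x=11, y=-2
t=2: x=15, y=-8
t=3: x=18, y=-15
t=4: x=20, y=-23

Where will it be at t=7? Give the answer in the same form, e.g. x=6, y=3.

x=20, y=-53

First differences are (+5,-5), (+4,-6), (+3,-7), (+2,-8); their common second difference is (-1,-1) (constant acceleration).
step 5: x=20, y=-23 + (+1,-9) → x=21, y=-32
step 6: x=21, y=-32 + (+0,-10) → x=21, y=-42
step 7: x=21, y=-42 + (-1,-11) → x=20, y=-53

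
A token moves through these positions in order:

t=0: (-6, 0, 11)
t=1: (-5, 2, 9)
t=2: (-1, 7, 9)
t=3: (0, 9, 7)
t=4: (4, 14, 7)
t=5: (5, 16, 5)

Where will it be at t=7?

The moves between consecutive positions are (+1, +2, -2), (+4, +5, +0), (+1, +2, -2), (+4, +5, +0), (+1, +2, -2); they repeat the 2-cycle [(+1, +2, -2), (+4, +5, +0)].
step 6: apply (+4, +5, +0) → (9, 21, 5)
step 7: apply (+1, +2, -2) → (10, 23, 3)

(10, 23, 3)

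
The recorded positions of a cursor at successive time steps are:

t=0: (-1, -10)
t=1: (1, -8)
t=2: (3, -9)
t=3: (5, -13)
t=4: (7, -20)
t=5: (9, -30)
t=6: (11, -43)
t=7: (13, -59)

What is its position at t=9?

(17, -100)

Taking differences between consecutive positions: (+2, +2), (+2, -1), (+2, -4), (+2, -7), (+2, -10), (+2, -13), (+2, -16). These grow by (+0, -3) each step.
step 8: (13, -59) + (+2, -19) → (15, -78)
step 9: (15, -78) + (+2, -22) → (17, -100)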